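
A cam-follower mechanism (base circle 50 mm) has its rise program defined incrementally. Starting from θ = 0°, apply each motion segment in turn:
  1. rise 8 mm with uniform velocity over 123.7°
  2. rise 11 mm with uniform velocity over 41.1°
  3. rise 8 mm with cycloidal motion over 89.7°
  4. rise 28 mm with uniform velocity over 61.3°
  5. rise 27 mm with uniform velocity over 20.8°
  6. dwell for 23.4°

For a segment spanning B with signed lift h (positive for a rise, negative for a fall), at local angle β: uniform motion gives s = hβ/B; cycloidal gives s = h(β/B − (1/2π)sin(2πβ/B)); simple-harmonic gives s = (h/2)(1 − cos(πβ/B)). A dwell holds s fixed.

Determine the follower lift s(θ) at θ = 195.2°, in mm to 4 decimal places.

seg 1 [0°–123.7°] uniform, h=8: full span → s += 8 → s = 8.0000
seg 2 [123.7°–164.8°] uniform, h=11: full span → s += 11 → s = 19.0000
seg 3 [164.8°–254.5°] cycloidal, h=8: θ=195.2° here. β=30.4, B=89.7. 8·(0.3389 − sin(2π·0.3389)/(2π)) = 1.6316 → s = 20.6316

20.6316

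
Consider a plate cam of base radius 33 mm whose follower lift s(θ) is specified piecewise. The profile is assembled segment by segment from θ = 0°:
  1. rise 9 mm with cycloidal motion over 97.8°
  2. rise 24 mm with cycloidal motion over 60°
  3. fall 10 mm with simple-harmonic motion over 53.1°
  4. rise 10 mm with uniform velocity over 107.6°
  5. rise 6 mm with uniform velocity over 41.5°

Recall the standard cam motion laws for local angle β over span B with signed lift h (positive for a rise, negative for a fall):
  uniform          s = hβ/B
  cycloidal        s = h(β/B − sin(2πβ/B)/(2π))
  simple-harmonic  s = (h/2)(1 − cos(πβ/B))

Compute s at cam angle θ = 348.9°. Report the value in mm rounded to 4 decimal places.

seg 1 [0°–97.8°] cycloidal, h=9: full span → s += 9 → s = 9.0000
seg 2 [97.8°–157.8°] cycloidal, h=24: full span → s += 24 → s = 33.0000
seg 3 [157.8°–210.9°] simple-harmonic, h=-10: full span → s += -10 → s = 23.0000
seg 4 [210.9°–318.5°] uniform, h=10: full span → s += 10 → s = 33.0000
seg 5 [318.5°–360°] uniform, h=6: θ=348.9° here. β=30.4, B=41.5. 6·30.4/41.5 = 4.3952 → s = 37.3952

37.3952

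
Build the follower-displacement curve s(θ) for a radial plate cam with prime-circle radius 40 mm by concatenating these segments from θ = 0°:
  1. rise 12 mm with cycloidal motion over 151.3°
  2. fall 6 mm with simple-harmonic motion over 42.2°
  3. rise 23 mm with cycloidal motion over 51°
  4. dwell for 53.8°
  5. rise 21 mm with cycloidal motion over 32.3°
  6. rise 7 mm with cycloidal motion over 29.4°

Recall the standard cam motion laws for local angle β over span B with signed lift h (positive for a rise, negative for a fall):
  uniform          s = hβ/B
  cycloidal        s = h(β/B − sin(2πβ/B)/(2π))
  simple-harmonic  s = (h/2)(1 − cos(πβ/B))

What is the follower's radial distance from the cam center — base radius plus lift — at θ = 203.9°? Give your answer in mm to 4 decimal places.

seg 1 [0°–151.3°] cycloidal, h=12: full span → s += 12 → s = 12.0000
seg 2 [151.3°–193.5°] simple-harmonic, h=-6: full span → s += -6 → s = 6.0000
seg 3 [193.5°–244.5°] cycloidal, h=23: θ=203.9° here. β=10.4, B=51. 23·(0.2039 − sin(2π·0.2039)/(2π)) = 1.1820 → s = 7.1820
radial distance = base radius + s = 40 + 7.1820 = 47.1820

47.1820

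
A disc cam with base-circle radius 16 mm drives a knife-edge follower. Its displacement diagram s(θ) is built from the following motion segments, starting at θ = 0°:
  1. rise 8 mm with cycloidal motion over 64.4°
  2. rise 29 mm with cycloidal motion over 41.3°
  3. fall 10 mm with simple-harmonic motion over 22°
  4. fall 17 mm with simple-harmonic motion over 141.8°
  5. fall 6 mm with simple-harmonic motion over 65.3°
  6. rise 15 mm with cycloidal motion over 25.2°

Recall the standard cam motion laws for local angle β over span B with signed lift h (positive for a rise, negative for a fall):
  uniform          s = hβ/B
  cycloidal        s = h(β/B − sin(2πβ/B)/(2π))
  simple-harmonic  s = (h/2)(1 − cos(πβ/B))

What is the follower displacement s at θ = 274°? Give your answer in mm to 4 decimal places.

seg 1 [0°–64.4°] cycloidal, h=8: full span → s += 8 → s = 8.0000
seg 2 [64.4°–105.7°] cycloidal, h=29: full span → s += 29 → s = 37.0000
seg 3 [105.7°–127.7°] simple-harmonic, h=-10: full span → s += -10 → s = 27.0000
seg 4 [127.7°–269.5°] simple-harmonic, h=-17: full span → s += -17 → s = 10.0000
seg 5 [269.5°–334.8°] simple-harmonic, h=-6: θ=274° here. β=4.5, B=65.3. -6/2·(1 − cos(π·0.0689)) = -0.0700 → s = 9.9300

9.9300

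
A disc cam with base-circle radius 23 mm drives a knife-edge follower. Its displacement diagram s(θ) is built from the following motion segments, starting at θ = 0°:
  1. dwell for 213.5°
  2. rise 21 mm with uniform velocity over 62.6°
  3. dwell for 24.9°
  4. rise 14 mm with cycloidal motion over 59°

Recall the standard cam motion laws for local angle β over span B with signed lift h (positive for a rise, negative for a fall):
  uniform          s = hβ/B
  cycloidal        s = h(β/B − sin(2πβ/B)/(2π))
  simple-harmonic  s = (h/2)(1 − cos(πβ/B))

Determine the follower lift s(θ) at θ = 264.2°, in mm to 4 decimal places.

seg 1 [0°–213.5°] dwell: s stays 0.0000
seg 2 [213.5°–276.1°] uniform, h=21: θ=264.2° here. β=50.7, B=62.6. 21·50.7/62.6 = 17.0080 → s = 17.0080

17.0080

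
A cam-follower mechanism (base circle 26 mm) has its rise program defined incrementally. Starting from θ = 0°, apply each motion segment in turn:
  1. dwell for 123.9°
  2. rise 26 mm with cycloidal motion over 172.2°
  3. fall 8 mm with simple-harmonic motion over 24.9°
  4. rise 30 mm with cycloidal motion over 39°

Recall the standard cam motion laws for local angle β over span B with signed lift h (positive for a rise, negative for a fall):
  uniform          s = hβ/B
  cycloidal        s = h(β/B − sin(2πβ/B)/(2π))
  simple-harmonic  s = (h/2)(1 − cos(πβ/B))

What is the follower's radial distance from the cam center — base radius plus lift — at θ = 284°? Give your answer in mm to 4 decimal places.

seg 1 [0°–123.9°] dwell: s stays 0.0000
seg 2 [123.9°–296.1°] cycloidal, h=26: θ=284° here. β=160.1, B=172.2. 26·(0.9297 − sin(2π·0.9297)/(2π)) = 25.9412 → s = 25.9412
radial distance = base radius + s = 26 + 25.9412 = 51.9412

51.9412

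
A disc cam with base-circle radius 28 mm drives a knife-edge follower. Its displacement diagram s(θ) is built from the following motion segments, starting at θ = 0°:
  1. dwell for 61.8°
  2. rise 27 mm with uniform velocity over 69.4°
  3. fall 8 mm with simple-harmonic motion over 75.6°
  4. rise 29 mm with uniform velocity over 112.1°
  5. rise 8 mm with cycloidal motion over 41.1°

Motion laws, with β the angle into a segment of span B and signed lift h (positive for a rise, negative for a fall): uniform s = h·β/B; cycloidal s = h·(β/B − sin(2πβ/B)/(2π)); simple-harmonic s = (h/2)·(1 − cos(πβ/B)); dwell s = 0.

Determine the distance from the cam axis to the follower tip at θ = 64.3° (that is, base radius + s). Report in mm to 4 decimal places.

seg 1 [0°–61.8°] dwell: s stays 0.0000
seg 2 [61.8°–131.2°] uniform, h=27: θ=64.3° here. β=2.5, B=69.4. 27·2.5/69.4 = 0.9726 → s = 0.9726
radial distance = base radius + s = 28 + 0.9726 = 28.9726

28.9726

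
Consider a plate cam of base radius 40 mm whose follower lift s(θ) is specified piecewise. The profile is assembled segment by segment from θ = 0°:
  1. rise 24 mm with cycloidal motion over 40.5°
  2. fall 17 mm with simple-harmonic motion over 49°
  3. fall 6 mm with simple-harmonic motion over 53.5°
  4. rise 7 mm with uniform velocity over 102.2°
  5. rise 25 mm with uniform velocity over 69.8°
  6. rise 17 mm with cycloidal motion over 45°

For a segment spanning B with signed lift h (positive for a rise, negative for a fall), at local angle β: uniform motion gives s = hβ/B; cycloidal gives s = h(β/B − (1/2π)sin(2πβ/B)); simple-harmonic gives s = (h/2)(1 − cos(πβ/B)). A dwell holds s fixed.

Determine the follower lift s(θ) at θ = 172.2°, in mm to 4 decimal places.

seg 1 [0°–40.5°] cycloidal, h=24: full span → s += 24 → s = 24.0000
seg 2 [40.5°–89.5°] simple-harmonic, h=-17: full span → s += -17 → s = 7.0000
seg 3 [89.5°–143°] simple-harmonic, h=-6: full span → s += -6 → s = 1.0000
seg 4 [143°–245.2°] uniform, h=7: θ=172.2° here. β=29.2, B=102.2. 7·29.2/102.2 = 2.0000 → s = 3.0000

3.0000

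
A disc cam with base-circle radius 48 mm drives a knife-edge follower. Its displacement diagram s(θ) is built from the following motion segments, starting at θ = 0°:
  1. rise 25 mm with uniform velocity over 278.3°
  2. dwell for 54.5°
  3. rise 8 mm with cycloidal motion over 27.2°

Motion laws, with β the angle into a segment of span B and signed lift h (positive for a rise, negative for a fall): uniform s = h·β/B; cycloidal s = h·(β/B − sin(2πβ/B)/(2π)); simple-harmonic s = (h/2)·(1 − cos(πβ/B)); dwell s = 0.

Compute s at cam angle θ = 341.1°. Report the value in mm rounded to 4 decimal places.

seg 1 [0°–278.3°] uniform, h=25: full span → s += 25 → s = 25.0000
seg 2 [278.3°–332.8°] dwell: s stays 25.0000
seg 3 [332.8°–360°] cycloidal, h=8: θ=341.1° here. β=8.3, B=27.2. 8·(0.3051 − sin(2π·0.3051)/(2π)) = 1.2436 → s = 26.2436

26.2436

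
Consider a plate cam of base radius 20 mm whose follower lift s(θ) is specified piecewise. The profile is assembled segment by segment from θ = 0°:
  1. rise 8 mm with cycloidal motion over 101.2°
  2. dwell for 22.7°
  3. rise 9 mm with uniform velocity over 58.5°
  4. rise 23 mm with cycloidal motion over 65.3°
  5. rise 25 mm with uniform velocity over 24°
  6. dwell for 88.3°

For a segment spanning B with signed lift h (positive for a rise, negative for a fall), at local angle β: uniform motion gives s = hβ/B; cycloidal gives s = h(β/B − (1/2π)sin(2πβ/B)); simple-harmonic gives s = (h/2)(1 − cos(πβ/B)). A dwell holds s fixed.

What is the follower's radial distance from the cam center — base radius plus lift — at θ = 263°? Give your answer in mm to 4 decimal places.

seg 1 [0°–101.2°] cycloidal, h=8: full span → s += 8 → s = 8.0000
seg 2 [101.2°–123.9°] dwell: s stays 8.0000
seg 3 [123.9°–182.4°] uniform, h=9: full span → s += 9 → s = 17.0000
seg 4 [182.4°–247.7°] cycloidal, h=23: full span → s += 23 → s = 40.0000
seg 5 [247.7°–271.7°] uniform, h=25: θ=263° here. β=15.3, B=24. 25·15.3/24 = 15.9375 → s = 55.9375
radial distance = base radius + s = 20 + 55.9375 = 75.9375

75.9375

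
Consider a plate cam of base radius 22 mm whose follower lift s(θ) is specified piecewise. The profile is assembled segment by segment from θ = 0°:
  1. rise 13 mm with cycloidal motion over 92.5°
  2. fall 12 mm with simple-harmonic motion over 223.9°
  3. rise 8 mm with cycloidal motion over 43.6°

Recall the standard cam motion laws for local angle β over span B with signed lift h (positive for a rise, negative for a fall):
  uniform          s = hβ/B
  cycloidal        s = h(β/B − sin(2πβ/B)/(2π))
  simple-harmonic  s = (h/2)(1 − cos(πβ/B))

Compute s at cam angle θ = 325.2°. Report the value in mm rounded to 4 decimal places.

seg 1 [0°–92.5°] cycloidal, h=13: full span → s += 13 → s = 13.0000
seg 2 [92.5°–316.4°] simple-harmonic, h=-12: full span → s += -12 → s = 1.0000
seg 3 [316.4°–360°] cycloidal, h=8: θ=325.2° here. β=8.8, B=43.6. 8·(0.2018 − sin(2π·0.2018)/(2π)) = 0.3993 → s = 1.3993

1.3993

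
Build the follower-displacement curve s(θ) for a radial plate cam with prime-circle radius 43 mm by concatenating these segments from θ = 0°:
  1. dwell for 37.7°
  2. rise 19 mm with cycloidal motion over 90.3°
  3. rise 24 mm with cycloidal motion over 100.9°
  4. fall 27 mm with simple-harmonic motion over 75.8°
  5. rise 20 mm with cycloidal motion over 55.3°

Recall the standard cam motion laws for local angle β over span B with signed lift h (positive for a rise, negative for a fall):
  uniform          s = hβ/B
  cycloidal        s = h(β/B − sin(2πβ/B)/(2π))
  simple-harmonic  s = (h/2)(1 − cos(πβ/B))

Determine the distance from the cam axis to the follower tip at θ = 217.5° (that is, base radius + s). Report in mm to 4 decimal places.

seg 1 [0°–37.7°] dwell: s stays 0.0000
seg 2 [37.7°–128°] cycloidal, h=19: full span → s += 19 → s = 19.0000
seg 3 [128°–228.9°] cycloidal, h=24: θ=217.5° here. β=89.5, B=100.9. 24·(0.8870 − sin(2π·0.8870)/(2π)) = 23.7779 → s = 42.7779
radial distance = base radius + s = 43 + 42.7779 = 85.7779

85.7779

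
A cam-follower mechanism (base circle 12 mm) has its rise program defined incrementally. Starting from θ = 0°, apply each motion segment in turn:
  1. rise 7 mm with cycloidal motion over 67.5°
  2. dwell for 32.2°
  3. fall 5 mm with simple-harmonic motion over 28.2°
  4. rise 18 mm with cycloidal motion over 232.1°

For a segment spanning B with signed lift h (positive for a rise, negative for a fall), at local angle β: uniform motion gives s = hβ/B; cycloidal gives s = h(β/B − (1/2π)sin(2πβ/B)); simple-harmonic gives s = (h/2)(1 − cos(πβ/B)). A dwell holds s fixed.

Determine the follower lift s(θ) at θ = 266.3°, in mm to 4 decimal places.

seg 1 [0°–67.5°] cycloidal, h=7: full span → s += 7 → s = 7.0000
seg 2 [67.5°–99.7°] dwell: s stays 7.0000
seg 3 [99.7°–127.9°] simple-harmonic, h=-5: full span → s += -5 → s = 2.0000
seg 4 [127.9°–360°] cycloidal, h=18: θ=266.3° here. β=138.4, B=232.1. 18·(0.5963 − sin(2π·0.5963)/(2π)) = 12.3628 → s = 14.3628

14.3628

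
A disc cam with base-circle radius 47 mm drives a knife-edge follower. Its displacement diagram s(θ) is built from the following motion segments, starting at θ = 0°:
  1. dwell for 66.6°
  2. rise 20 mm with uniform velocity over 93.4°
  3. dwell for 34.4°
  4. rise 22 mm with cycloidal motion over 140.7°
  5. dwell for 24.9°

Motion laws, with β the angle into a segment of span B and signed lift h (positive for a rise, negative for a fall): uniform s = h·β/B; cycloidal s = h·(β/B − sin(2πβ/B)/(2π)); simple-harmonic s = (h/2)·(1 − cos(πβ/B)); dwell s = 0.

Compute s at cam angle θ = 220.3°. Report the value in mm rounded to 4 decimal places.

seg 1 [0°–66.6°] dwell: s stays 0.0000
seg 2 [66.6°–160°] uniform, h=20: full span → s += 20 → s = 20.0000
seg 3 [160°–194.4°] dwell: s stays 20.0000
seg 4 [194.4°–335.1°] cycloidal, h=22: θ=220.3° here. β=25.9, B=140.7. 22·(0.1841 − sin(2π·0.1841)/(2π)) = 0.8444 → s = 20.8444

20.8444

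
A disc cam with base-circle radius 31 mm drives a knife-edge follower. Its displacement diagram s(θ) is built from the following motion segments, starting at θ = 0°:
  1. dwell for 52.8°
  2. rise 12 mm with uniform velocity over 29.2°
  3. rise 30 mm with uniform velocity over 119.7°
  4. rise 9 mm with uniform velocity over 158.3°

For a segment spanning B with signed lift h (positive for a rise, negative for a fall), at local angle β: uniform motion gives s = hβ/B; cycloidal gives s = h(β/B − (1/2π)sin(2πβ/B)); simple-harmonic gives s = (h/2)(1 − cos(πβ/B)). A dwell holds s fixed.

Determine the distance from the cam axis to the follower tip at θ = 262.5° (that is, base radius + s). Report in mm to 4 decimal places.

seg 1 [0°–52.8°] dwell: s stays 0.0000
seg 2 [52.8°–82°] uniform, h=12: full span → s += 12 → s = 12.0000
seg 3 [82°–201.7°] uniform, h=30: full span → s += 30 → s = 42.0000
seg 4 [201.7°–360°] uniform, h=9: θ=262.5° here. β=60.8, B=158.3. 9·60.8/158.3 = 3.4567 → s = 45.4567
radial distance = base radius + s = 31 + 45.4567 = 76.4567

76.4567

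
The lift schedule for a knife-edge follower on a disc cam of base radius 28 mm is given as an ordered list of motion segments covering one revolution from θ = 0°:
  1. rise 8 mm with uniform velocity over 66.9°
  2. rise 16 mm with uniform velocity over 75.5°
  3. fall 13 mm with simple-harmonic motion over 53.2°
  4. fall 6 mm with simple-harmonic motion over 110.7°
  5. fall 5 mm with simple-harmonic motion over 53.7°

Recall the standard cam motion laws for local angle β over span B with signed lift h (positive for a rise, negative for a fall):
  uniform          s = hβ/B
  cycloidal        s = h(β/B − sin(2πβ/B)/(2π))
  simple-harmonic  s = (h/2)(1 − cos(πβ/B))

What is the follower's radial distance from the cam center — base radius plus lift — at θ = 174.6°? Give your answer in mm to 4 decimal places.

seg 1 [0°–66.9°] uniform, h=8: full span → s += 8 → s = 8.0000
seg 2 [66.9°–142.4°] uniform, h=16: full span → s += 16 → s = 24.0000
seg 3 [142.4°–195.6°] simple-harmonic, h=-13: θ=174.6° here. β=32.2, B=53.2. -13/2·(1 − cos(π·0.6053)) = -8.6105 → s = 15.3895
radial distance = base radius + s = 28 + 15.3895 = 43.3895

43.3895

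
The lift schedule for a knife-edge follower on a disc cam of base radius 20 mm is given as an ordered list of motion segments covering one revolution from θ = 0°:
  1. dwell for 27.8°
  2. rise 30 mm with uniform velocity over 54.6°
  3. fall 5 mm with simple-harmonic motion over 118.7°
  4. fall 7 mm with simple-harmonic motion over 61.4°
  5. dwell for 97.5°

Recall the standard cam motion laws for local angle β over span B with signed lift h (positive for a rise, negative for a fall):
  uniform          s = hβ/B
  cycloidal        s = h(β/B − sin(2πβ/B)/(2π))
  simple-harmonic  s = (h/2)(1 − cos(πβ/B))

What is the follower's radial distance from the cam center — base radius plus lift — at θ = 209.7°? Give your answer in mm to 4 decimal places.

seg 1 [0°–27.8°] dwell: s stays 0.0000
seg 2 [27.8°–82.4°] uniform, h=30: full span → s += 30 → s = 30.0000
seg 3 [82.4°–201.1°] simple-harmonic, h=-5: full span → s += -5 → s = 25.0000
seg 4 [201.1°–262.5°] simple-harmonic, h=-7: θ=209.7° here. β=8.6, B=61.4. -7/2·(1 − cos(π·0.1401)) = -0.3334 → s = 24.6666
radial distance = base radius + s = 20 + 24.6666 = 44.6666

44.6666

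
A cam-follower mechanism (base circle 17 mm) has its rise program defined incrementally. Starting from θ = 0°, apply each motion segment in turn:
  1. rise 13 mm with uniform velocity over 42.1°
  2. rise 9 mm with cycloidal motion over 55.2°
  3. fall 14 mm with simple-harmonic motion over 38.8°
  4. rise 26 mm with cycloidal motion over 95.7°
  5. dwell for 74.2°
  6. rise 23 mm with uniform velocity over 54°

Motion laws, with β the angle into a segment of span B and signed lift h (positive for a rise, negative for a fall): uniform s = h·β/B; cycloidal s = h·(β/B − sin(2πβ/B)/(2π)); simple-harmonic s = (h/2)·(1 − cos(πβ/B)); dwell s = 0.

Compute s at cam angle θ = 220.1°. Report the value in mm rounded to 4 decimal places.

seg 1 [0°–42.1°] uniform, h=13: full span → s += 13 → s = 13.0000
seg 2 [42.1°–97.3°] cycloidal, h=9: full span → s += 9 → s = 22.0000
seg 3 [97.3°–136.1°] simple-harmonic, h=-14: full span → s += -14 → s = 8.0000
seg 4 [136.1°–231.8°] cycloidal, h=26: θ=220.1° here. β=84, B=95.7. 26·(0.8777 − sin(2π·0.8777)/(2π)) = 25.6965 → s = 33.6965

33.6965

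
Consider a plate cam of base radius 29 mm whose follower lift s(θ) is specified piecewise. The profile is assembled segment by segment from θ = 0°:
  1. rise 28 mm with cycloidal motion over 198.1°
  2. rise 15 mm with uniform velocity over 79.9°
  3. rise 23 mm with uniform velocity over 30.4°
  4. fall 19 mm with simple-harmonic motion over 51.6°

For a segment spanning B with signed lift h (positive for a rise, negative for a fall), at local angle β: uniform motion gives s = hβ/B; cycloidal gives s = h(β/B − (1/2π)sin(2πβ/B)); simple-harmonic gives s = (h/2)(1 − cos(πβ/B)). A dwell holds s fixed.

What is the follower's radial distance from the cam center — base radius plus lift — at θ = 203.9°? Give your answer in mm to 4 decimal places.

seg 1 [0°–198.1°] cycloidal, h=28: full span → s += 28 → s = 28.0000
seg 2 [198.1°–278°] uniform, h=15: θ=203.9° here. β=5.8, B=79.9. 15·5.8/79.9 = 1.0889 → s = 29.0889
radial distance = base radius + s = 29 + 29.0889 = 58.0889

58.0889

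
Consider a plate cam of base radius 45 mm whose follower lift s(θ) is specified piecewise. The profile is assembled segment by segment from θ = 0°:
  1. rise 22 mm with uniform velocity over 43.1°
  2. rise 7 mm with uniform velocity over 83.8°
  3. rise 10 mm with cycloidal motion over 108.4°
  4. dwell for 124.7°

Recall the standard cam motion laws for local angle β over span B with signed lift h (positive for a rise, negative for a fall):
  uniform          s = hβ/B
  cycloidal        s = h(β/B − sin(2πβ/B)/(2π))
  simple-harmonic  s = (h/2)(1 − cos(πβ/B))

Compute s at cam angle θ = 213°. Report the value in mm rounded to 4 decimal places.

seg 1 [0°–43.1°] uniform, h=22: full span → s += 22 → s = 22.0000
seg 2 [43.1°–126.9°] uniform, h=7: full span → s += 7 → s = 29.0000
seg 3 [126.9°–235.3°] cycloidal, h=10: θ=213° here. β=86.1, B=108.4. 10·(0.7943 − sin(2π·0.7943)/(2π)) = 9.4732 → s = 38.4732

38.4732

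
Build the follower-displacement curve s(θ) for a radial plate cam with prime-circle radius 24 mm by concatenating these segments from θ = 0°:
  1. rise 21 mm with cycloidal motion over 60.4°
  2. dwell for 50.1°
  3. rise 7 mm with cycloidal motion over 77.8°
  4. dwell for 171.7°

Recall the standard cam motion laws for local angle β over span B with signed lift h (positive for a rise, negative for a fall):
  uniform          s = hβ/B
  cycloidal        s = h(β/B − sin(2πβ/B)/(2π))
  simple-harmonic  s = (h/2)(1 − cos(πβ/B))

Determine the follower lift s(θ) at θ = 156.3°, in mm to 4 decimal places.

seg 1 [0°–60.4°] cycloidal, h=21: full span → s += 21 → s = 21.0000
seg 2 [60.4°–110.5°] dwell: s stays 21.0000
seg 3 [110.5°–188.3°] cycloidal, h=7: θ=156.3° here. β=45.8, B=77.8. 7·(0.5887 − sin(2π·0.5887)/(2π)) = 4.7100 → s = 25.7100

25.7100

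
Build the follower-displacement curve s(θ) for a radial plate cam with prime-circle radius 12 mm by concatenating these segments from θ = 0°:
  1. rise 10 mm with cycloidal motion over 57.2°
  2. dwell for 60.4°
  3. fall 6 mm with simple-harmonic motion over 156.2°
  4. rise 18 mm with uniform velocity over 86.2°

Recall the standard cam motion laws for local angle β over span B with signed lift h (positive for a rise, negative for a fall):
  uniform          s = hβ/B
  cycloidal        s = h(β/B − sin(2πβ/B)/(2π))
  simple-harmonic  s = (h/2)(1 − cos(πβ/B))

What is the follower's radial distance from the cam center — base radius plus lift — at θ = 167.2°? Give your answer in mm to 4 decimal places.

seg 1 [0°–57.2°] cycloidal, h=10: full span → s += 10 → s = 10.0000
seg 2 [57.2°–117.6°] dwell: s stays 10.0000
seg 3 [117.6°–273.8°] simple-harmonic, h=-6: θ=167.2° here. β=49.6, B=156.2. -6/2·(1 − cos(π·0.3175)) = -1.3730 → s = 8.6270
radial distance = base radius + s = 12 + 8.6270 = 20.6270

20.6270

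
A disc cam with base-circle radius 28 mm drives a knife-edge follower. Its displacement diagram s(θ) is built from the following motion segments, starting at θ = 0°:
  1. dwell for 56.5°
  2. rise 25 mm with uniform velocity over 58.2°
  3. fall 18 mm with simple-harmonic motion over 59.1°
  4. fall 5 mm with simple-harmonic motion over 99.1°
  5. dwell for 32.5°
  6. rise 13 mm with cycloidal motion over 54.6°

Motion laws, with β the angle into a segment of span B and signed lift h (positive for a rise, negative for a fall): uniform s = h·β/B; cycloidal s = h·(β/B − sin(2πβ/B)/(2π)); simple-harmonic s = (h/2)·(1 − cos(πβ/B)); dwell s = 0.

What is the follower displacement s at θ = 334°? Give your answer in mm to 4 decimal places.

seg 1 [0°–56.5°] dwell: s stays 0.0000
seg 2 [56.5°–114.7°] uniform, h=25: full span → s += 25 → s = 25.0000
seg 3 [114.7°–173.8°] simple-harmonic, h=-18: full span → s += -18 → s = 7.0000
seg 4 [173.8°–272.9°] simple-harmonic, h=-5: full span → s += -5 → s = 2.0000
seg 5 [272.9°–305.4°] dwell: s stays 2.0000
seg 6 [305.4°–360°] cycloidal, h=13: θ=334° here. β=28.6, B=54.6. 13·(0.5238 − sin(2π·0.5238)/(2π)) = 7.1179 → s = 9.1179

9.1179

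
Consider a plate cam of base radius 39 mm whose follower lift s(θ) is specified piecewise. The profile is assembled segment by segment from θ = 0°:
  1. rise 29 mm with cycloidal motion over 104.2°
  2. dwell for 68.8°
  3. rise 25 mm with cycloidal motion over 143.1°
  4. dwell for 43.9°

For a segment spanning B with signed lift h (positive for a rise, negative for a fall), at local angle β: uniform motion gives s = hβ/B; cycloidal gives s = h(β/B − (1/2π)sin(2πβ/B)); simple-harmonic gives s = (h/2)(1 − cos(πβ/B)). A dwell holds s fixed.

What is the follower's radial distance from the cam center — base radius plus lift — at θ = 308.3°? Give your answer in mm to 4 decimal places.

seg 1 [0°–104.2°] cycloidal, h=29: full span → s += 29 → s = 29.0000
seg 2 [104.2°–173°] dwell: s stays 29.0000
seg 3 [173°–316.1°] cycloidal, h=25: θ=308.3° here. β=135.3, B=143.1. 25·(0.9455 − sin(2π·0.9455)/(2π)) = 24.9735 → s = 53.9735
radial distance = base radius + s = 39 + 53.9735 = 92.9735

92.9735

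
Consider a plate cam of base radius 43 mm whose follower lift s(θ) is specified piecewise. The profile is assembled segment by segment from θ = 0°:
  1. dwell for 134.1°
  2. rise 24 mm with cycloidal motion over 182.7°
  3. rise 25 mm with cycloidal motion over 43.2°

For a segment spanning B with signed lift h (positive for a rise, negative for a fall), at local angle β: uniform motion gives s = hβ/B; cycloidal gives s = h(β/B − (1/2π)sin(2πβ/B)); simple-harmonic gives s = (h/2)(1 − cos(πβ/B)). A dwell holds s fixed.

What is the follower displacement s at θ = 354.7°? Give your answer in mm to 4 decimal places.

seg 1 [0°–134.1°] dwell: s stays 0.0000
seg 2 [134.1°–316.8°] cycloidal, h=24: full span → s += 24 → s = 24.0000
seg 3 [316.8°–360°] cycloidal, h=25: θ=354.7° here. β=37.9, B=43.2. 25·(0.8773 − sin(2π·0.8773)/(2π)) = 24.7051 → s = 48.7051

48.7051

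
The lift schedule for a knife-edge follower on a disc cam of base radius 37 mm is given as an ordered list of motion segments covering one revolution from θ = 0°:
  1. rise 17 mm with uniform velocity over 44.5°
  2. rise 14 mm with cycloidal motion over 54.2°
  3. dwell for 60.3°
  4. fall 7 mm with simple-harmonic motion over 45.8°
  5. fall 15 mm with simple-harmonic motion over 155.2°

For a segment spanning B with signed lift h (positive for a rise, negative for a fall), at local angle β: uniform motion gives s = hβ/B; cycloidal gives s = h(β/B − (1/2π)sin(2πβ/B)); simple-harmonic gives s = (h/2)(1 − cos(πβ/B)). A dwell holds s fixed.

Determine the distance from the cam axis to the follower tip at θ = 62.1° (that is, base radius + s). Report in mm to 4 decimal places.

seg 1 [0°–44.5°] uniform, h=17: full span → s += 17 → s = 17.0000
seg 2 [44.5°–98.7°] cycloidal, h=14: θ=62.1° here. β=17.6, B=54.2. 14·(0.3247 − sin(2π·0.3247)/(2π)) = 2.5591 → s = 19.5591
radial distance = base radius + s = 37 + 19.5591 = 56.5591

56.5591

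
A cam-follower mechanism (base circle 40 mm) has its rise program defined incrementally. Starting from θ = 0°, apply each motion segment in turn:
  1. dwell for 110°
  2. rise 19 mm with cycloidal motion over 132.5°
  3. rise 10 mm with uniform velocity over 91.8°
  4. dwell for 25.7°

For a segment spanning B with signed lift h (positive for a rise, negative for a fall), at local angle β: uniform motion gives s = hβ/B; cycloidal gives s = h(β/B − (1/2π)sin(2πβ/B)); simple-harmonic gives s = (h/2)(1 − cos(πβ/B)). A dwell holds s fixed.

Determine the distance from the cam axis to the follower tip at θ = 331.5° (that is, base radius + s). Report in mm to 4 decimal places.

seg 1 [0°–110°] dwell: s stays 0.0000
seg 2 [110°–242.5°] cycloidal, h=19: full span → s += 19 → s = 19.0000
seg 3 [242.5°–334.3°] uniform, h=10: θ=331.5° here. β=89, B=91.8. 10·89/91.8 = 9.6950 → s = 28.6950
radial distance = base radius + s = 40 + 28.6950 = 68.6950

68.6950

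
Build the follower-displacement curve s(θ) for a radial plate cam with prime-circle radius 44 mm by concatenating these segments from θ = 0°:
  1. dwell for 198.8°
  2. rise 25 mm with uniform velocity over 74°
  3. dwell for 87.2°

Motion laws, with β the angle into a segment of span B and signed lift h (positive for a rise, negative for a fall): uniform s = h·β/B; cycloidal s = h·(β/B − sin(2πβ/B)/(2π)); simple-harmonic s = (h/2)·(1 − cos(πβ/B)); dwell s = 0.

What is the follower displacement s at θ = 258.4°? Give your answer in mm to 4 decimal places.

seg 1 [0°–198.8°] dwell: s stays 0.0000
seg 2 [198.8°–272.8°] uniform, h=25: θ=258.4° here. β=59.6, B=74. 25·59.6/74 = 20.1351 → s = 20.1351

20.1351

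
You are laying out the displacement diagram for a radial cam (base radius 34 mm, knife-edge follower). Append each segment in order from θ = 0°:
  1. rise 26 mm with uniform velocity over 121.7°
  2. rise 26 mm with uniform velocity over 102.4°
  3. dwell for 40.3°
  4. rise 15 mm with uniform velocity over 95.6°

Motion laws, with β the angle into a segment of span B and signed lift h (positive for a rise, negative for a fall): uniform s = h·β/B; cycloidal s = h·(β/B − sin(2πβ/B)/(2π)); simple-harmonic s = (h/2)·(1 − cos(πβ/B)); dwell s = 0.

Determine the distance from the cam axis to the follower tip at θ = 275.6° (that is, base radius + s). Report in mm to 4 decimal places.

seg 1 [0°–121.7°] uniform, h=26: full span → s += 26 → s = 26.0000
seg 2 [121.7°–224.1°] uniform, h=26: full span → s += 26 → s = 52.0000
seg 3 [224.1°–264.4°] dwell: s stays 52.0000
seg 4 [264.4°–360°] uniform, h=15: θ=275.6° here. β=11.2, B=95.6. 15·11.2/95.6 = 1.7573 → s = 53.7573
radial distance = base radius + s = 34 + 53.7573 = 87.7573

87.7573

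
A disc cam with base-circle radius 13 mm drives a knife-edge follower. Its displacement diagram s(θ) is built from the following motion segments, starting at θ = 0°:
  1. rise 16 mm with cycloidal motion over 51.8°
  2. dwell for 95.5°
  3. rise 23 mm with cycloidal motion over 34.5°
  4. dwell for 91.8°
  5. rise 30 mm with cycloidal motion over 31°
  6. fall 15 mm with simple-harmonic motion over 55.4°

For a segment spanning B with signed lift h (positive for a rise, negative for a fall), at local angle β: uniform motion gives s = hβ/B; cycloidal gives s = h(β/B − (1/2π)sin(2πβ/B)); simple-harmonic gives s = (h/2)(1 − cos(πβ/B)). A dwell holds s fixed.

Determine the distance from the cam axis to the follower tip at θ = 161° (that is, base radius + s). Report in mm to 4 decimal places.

seg 1 [0°–51.8°] cycloidal, h=16: full span → s += 16 → s = 16.0000
seg 2 [51.8°–147.3°] dwell: s stays 16.0000
seg 3 [147.3°–181.8°] cycloidal, h=23: θ=161° here. β=13.7, B=34.5. 23·(0.3971 − sin(2π·0.3971)/(2π)) = 6.9281 → s = 22.9281
radial distance = base radius + s = 13 + 22.9281 = 35.9281

35.9281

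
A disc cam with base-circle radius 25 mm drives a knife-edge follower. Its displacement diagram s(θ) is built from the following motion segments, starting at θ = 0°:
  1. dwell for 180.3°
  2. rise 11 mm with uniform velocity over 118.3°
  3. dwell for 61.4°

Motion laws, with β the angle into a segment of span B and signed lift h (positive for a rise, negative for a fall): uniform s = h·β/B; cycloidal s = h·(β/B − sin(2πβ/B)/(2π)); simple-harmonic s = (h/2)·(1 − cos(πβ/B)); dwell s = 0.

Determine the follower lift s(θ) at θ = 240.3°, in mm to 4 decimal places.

seg 1 [0°–180.3°] dwell: s stays 0.0000
seg 2 [180.3°–298.6°] uniform, h=11: θ=240.3° here. β=60, B=118.3. 11·60/118.3 = 5.5790 → s = 5.5790

5.5790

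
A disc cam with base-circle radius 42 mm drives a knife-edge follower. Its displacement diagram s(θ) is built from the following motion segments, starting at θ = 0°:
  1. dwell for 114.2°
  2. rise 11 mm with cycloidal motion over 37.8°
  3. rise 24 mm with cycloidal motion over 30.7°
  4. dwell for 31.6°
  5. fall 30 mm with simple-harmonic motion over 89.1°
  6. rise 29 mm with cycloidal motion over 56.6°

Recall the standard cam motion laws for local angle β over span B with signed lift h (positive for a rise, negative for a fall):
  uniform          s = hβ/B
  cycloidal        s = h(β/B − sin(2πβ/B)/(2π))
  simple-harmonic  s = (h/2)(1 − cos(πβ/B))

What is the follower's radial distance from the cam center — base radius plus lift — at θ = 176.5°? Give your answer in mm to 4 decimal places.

seg 1 [0°–114.2°] dwell: s stays 0.0000
seg 2 [114.2°–152°] cycloidal, h=11: full span → s += 11 → s = 11.0000
seg 3 [152°–182.7°] cycloidal, h=24: θ=176.5° here. β=24.5, B=30.7. 24·(0.7980 − sin(2π·0.7980)/(2π)) = 22.8001 → s = 33.8001
radial distance = base radius + s = 42 + 33.8001 = 75.8001

75.8001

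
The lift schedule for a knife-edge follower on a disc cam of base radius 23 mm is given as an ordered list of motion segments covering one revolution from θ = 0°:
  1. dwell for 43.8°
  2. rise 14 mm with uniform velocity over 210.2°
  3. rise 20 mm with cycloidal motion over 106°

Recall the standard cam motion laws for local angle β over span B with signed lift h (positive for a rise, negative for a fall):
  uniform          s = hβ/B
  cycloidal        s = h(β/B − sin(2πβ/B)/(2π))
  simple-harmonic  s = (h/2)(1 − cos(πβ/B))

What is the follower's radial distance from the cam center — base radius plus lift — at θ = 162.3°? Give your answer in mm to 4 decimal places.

seg 1 [0°–43.8°] dwell: s stays 0.0000
seg 2 [43.8°–254°] uniform, h=14: θ=162.3° here. β=118.5, B=210.2. 14·118.5/210.2 = 7.8925 → s = 7.8925
radial distance = base radius + s = 23 + 7.8925 = 30.8925

30.8925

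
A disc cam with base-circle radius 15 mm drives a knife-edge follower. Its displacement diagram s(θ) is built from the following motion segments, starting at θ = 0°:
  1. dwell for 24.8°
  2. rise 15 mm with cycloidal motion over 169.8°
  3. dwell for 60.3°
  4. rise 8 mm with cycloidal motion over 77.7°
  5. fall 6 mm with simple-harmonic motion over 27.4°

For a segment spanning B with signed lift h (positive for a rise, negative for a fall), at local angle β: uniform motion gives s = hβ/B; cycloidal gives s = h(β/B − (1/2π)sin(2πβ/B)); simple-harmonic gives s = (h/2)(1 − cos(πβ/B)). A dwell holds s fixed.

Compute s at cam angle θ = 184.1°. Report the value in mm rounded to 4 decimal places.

seg 1 [0°–24.8°] dwell: s stays 0.0000
seg 2 [24.8°–194.6°] cycloidal, h=15: θ=184.1° here. β=159.3, B=169.8. 15·(0.9382 − sin(2π·0.9382)/(2π)) = 14.9768 → s = 14.9768

14.9768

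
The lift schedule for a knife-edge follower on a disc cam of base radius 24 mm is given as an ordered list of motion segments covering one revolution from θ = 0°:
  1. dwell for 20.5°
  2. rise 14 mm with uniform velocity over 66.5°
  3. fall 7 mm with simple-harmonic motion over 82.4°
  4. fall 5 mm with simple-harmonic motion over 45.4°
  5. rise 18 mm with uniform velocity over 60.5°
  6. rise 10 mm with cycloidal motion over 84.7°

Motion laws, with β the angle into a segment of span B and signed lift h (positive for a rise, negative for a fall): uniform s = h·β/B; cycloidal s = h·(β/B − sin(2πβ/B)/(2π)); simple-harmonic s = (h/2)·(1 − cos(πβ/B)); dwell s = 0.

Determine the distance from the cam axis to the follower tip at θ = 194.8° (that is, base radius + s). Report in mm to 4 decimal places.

seg 1 [0°–20.5°] dwell: s stays 0.0000
seg 2 [20.5°–87°] uniform, h=14: full span → s += 14 → s = 14.0000
seg 3 [87°–169.4°] simple-harmonic, h=-7: full span → s += -7 → s = 7.0000
seg 4 [169.4°–214.8°] simple-harmonic, h=-5: θ=194.8° here. β=25.4, B=45.4. -5/2·(1 − cos(π·0.5595)) = -2.9644 → s = 4.0356
radial distance = base radius + s = 24 + 4.0356 = 28.0356

28.0356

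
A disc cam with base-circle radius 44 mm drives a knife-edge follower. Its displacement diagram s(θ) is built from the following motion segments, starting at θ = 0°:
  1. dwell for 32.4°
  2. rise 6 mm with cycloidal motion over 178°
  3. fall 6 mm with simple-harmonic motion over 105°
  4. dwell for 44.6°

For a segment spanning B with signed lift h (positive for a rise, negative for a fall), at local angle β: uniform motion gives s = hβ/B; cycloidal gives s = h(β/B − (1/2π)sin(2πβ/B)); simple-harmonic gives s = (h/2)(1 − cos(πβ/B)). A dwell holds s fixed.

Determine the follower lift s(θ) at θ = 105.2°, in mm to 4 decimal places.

seg 1 [0°–32.4°] dwell: s stays 0.0000
seg 2 [32.4°–210.4°] cycloidal, h=6: θ=105.2° here. β=72.8, B=178. 6·(0.4090 − sin(2π·0.4090)/(2π)) = 1.9371 → s = 1.9371

1.9371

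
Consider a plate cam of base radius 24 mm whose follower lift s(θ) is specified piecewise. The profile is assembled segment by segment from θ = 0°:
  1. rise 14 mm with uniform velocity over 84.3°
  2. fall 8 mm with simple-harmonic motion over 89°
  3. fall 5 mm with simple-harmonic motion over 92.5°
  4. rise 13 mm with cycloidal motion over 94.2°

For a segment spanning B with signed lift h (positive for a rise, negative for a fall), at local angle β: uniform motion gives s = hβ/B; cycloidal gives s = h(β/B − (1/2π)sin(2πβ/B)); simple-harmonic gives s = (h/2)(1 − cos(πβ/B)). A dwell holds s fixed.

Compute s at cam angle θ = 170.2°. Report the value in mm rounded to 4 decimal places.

seg 1 [0°–84.3°] uniform, h=14: full span → s += 14 → s = 14.0000
seg 2 [84.3°–173.3°] simple-harmonic, h=-8: θ=170.2° here. β=85.9, B=89. -8/2·(1 − cos(π·0.9652)) = -7.9761 → s = 6.0239

6.0239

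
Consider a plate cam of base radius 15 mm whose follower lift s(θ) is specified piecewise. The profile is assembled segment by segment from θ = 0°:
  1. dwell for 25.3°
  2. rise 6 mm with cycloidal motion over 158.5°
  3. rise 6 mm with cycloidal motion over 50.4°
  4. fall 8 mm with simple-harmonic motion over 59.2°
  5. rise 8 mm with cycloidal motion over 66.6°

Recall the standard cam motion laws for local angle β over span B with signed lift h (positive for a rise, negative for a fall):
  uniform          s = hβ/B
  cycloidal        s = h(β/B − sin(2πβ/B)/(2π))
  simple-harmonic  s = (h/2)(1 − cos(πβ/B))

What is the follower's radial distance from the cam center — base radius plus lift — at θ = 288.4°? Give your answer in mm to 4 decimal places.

seg 1 [0°–25.3°] dwell: s stays 0.0000
seg 2 [25.3°–183.8°] cycloidal, h=6: full span → s += 6 → s = 6.0000
seg 3 [183.8°–234.2°] cycloidal, h=6: full span → s += 6 → s = 12.0000
seg 4 [234.2°–293.4°] simple-harmonic, h=-8: θ=288.4° here. β=54.2, B=59.2. -8/2·(1 − cos(π·0.9155)) = -7.8600 → s = 4.1400
radial distance = base radius + s = 15 + 4.1400 = 19.1400

19.1400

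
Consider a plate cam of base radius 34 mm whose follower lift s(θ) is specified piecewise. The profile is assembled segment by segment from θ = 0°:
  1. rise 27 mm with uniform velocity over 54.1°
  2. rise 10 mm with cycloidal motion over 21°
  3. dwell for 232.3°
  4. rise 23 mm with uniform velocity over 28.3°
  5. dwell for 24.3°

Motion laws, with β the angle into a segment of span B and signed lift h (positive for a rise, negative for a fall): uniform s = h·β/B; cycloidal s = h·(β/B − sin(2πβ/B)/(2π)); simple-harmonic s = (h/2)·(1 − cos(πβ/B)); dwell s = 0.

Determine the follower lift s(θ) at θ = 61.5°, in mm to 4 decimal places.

seg 1 [0°–54.1°] uniform, h=27: full span → s += 27 → s = 27.0000
seg 2 [54.1°–75.1°] cycloidal, h=10: θ=61.5° here. β=7.4, B=21. 10·(0.3524 − sin(2π·0.3524)/(2π)) = 2.2504 → s = 29.2504

29.2504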